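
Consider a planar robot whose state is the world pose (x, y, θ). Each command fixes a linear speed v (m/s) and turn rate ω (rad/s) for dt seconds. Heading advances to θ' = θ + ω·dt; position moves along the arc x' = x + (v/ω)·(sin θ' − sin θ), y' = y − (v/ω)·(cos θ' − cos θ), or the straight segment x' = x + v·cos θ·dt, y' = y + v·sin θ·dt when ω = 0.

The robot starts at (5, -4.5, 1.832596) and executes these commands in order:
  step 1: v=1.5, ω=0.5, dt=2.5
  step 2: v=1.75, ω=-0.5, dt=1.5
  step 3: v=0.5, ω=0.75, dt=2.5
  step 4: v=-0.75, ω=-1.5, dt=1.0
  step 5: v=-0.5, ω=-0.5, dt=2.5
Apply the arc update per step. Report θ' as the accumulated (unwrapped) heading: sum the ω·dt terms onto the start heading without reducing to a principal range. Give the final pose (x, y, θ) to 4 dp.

(0.1080, -2.1497, 1.4576)

step 1: θ'=3.0826 (R=3.0000) → pose (2.2791, -2.2817, 3.0826)
step 2: θ'=2.3326 (R=-3.5000) → pose (-0.0471, -1.2036, 2.3326)
step 3: θ'=4.2076 (R=0.6667) → pose (-1.1130, -1.3413, 4.2076)
step 4: θ'=2.7076 (R=0.5000) → pose (-0.4651, -1.1295, 2.7076)
step 5: θ'=1.4576 (R=1.0000) → pose (0.1080, -2.1497, 1.4576)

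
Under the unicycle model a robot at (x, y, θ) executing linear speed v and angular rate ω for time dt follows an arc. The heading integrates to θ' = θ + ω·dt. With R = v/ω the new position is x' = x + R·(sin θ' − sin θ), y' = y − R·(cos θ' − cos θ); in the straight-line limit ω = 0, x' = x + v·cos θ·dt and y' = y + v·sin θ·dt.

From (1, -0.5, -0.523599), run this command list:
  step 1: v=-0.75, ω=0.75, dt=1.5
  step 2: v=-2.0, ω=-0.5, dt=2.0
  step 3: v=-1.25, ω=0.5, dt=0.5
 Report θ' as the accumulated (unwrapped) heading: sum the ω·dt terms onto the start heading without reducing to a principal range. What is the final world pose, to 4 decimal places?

step 1: θ'=0.6014 (R=-1.0000) → pose (-0.0658, -0.5415, 0.6014)
step 2: θ'=-0.3986 (R=4.0000) → pose (-3.8815, -0.9297, -0.3986)
step 3: θ'=-0.1486 (R=-2.5000) → pose (-4.4817, -0.7613, -0.1486)

(-4.4817, -0.7613, -0.1486)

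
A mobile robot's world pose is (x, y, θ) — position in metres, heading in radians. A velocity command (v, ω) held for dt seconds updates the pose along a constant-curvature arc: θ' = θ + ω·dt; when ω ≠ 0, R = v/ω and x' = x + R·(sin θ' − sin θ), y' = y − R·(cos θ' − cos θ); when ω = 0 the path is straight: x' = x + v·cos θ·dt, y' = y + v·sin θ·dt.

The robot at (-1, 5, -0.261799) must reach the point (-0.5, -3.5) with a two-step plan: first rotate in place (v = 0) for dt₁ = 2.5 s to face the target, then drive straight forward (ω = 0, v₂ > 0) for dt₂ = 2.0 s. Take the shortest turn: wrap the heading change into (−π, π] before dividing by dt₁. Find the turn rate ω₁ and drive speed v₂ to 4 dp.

heading to target = atan2(-3.5−5, -0.5−-1) = -1.5120
Δθ = wrap(-1.5120 − -0.2618) = -1.2502; ω₁ = Δθ/dt₁ = -0.5001
distance = √((-0.5−-1)² + (-3.5−5)²) = 8.5147; v₂ = distance/dt₂ = 4.2573

ω₁ = -0.5001, v₂ = 4.2573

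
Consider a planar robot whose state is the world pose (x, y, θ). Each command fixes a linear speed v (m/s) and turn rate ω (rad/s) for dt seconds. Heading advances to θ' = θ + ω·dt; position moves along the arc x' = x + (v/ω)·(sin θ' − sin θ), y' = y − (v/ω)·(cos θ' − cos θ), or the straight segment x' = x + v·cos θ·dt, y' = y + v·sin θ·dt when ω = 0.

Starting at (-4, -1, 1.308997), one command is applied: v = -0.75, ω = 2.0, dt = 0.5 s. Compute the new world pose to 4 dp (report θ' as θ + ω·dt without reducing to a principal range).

(-3.9152, -1.3494, 2.3090)

θ' = 1.3090 + 2.0·0.5 = 2.3090
R = v/ω = -0.75/2.0 = -0.3750
x' = -4 + -0.3750·(sin 2.3090 − sin 1.3090) = -3.9152
y' = -1 − -0.3750·(cos 2.3090 − cos 1.3090) = -1.3494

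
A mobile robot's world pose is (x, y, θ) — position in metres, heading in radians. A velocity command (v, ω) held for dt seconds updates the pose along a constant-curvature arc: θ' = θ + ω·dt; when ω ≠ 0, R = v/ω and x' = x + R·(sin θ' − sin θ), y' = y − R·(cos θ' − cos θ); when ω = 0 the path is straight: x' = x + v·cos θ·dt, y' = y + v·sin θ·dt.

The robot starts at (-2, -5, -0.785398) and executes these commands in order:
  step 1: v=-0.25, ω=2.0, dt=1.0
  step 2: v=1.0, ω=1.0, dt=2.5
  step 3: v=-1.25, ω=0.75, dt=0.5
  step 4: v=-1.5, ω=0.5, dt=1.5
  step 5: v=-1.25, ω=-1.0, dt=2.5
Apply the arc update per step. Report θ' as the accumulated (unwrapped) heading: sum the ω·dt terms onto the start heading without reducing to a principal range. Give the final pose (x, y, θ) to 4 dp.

(-0.5575, -0.2693, 2.3396)

step 1: θ'=1.2146 (R=-0.1250) → pose (-2.2055, -5.0448, 1.2146)
step 2: θ'=3.7146 (R=1.0000) → pose (-3.6849, -3.8558, 3.7146)
step 3: θ'=4.0896 (R=-1.6667) → pose (-3.2348, -3.4275, 4.0896)
step 4: θ'=4.8396 (R=-3.0000) → pose (-2.6958, -1.2970, 4.8396)
step 5: θ'=2.3396 (R=1.2500) → pose (-0.5575, -0.2693, 2.3396)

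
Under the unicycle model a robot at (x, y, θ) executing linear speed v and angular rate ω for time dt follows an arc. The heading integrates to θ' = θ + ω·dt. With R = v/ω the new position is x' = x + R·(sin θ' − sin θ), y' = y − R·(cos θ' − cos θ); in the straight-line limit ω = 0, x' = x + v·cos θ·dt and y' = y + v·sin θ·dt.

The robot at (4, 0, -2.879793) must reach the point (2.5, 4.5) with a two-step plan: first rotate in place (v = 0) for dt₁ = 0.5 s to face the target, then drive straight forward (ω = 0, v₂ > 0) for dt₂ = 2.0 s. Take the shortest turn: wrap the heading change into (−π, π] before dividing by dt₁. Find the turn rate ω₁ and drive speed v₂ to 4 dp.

heading to target = atan2(4.5−0, 2.5−4) = 1.8925
Δθ = wrap(1.8925 − -2.8798) = -1.5108; ω₁ = Δθ/dt₁ = -3.0217
distance = √((2.5−4)² + (4.5−0)²) = 4.7434; v₂ = distance/dt₂ = 2.3717

ω₁ = -3.0217, v₂ = 2.3717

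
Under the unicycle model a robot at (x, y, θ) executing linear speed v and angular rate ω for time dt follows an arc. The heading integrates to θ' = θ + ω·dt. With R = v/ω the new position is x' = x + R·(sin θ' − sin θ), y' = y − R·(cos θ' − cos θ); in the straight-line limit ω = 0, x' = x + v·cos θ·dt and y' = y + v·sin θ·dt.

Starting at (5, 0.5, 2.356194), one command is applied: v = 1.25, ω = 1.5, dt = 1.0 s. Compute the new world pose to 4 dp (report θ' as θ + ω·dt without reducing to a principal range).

θ' = 2.3562 + 1.5·1.0 = 3.8562
R = v/ω = 1.25/1.5 = 0.8333
x' = 5 + 0.8333·(sin 3.8562 − sin 2.3562) = 3.8646
y' = 0.5 − 0.8333·(cos 3.8562 − cos 2.3562) = 0.5402

(3.8646, 0.5402, 3.8562)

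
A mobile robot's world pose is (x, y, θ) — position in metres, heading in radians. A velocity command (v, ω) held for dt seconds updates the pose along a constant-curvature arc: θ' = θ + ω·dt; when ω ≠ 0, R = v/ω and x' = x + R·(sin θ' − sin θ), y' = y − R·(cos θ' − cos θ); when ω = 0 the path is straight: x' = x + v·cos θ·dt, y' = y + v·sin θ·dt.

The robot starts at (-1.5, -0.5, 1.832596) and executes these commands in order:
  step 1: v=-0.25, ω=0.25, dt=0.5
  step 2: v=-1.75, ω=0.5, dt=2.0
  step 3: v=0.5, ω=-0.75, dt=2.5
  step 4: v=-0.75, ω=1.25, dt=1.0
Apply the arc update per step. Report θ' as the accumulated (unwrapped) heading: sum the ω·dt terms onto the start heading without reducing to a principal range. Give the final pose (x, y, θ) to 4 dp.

step 1: θ'=1.9576 (R=-1.0000) → pose (-1.4602, -0.6184, 1.9576)
step 2: θ'=2.9576 (R=-3.5000) → pose (1.1409, -2.7390, 2.9576)
step 3: θ'=1.0826 (R=-0.6667) → pose (0.6741, -1.7709, 1.0826)
step 4: θ'=2.3326 (R=-0.6000) → pose (0.7698, -2.4665, 2.3326)

(0.7698, -2.4665, 2.3326)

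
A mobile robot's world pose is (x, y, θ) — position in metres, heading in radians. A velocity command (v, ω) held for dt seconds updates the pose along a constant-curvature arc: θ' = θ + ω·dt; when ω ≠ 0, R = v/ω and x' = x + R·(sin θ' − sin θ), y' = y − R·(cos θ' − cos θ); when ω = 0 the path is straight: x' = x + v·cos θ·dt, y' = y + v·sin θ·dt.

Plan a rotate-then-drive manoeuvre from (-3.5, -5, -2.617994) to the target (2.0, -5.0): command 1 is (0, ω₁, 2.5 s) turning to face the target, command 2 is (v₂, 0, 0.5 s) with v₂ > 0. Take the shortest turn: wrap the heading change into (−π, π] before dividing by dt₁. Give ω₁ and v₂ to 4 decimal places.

ω₁ = 1.0472, v₂ = 11.0000

heading to target = atan2(-5−-5, 2−-3.5) = 0.0000
Δθ = wrap(0.0000 − -2.6180) = 2.6180; ω₁ = Δθ/dt₁ = 1.0472
distance = √((2−-3.5)² + (-5−-5)²) = 5.5000; v₂ = distance/dt₂ = 11.0000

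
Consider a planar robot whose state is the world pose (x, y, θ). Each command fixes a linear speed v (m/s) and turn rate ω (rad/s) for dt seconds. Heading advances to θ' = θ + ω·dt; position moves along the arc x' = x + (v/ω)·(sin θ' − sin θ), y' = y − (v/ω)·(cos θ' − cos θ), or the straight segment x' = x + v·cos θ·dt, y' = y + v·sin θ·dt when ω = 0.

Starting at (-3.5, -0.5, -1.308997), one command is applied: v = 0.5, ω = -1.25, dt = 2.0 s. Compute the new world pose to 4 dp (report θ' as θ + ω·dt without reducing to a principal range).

θ' = -1.3090 + -1.25·2.0 = -3.8090
R = v/ω = 0.5/-1.25 = -0.4000
x' = -3.5 + -0.4000·(sin -3.8090 − sin -1.3090) = -4.1340
y' = -0.5 − -0.4000·(cos -3.8090 − cos -1.3090) = -0.9177

(-4.1340, -0.9177, -3.8090)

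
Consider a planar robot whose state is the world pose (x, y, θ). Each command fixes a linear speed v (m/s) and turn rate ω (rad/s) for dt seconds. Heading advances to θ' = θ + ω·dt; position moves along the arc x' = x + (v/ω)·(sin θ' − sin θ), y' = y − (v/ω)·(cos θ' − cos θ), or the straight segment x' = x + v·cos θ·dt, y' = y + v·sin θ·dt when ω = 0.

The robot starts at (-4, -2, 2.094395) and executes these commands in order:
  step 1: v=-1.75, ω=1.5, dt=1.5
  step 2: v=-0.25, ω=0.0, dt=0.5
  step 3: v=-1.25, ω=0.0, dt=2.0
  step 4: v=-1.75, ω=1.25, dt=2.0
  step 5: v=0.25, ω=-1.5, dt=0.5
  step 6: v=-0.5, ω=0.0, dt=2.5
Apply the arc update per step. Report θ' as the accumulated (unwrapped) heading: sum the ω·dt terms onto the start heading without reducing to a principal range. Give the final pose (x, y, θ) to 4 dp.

(-4.1159, 2.5590, 6.0944)

step 1: θ'=4.3444 (R=-1.1667) → pose (-1.9011, -1.8364, 4.3444)
step 2: θ'=4.3444 (straight) → pose (-1.8561, -1.7197, 4.3444)
step 3: θ'=4.3444 (straight) → pose (-0.9567, 0.6129, 4.3444)
step 4: θ'=6.8444 (R=-1.4000) → pose (-3.0081, 2.3018, 6.8444)
step 5: θ'=6.0944 (R=-0.1667) → pose (-2.8881, 2.3244, 6.0944)
step 6: θ'=6.0944 (straight) → pose (-4.1159, 2.5590, 6.0944)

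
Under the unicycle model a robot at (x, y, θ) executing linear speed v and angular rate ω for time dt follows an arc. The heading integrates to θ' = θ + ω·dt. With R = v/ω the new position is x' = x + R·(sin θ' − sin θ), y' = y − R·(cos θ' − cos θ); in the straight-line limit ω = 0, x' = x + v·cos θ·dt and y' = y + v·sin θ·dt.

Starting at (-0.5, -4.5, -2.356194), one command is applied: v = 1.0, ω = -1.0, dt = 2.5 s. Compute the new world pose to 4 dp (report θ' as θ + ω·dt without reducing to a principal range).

(-2.1968, -3.6496, -4.8562)

θ' = -2.3562 + -1.0·2.5 = -4.8562
R = v/ω = 1.0/-1.0 = -1.0000
x' = -0.5 + -1.0000·(sin -4.8562 − sin -2.3562) = -2.1968
y' = -4.5 − -1.0000·(cos -4.8562 − cos -2.3562) = -3.6496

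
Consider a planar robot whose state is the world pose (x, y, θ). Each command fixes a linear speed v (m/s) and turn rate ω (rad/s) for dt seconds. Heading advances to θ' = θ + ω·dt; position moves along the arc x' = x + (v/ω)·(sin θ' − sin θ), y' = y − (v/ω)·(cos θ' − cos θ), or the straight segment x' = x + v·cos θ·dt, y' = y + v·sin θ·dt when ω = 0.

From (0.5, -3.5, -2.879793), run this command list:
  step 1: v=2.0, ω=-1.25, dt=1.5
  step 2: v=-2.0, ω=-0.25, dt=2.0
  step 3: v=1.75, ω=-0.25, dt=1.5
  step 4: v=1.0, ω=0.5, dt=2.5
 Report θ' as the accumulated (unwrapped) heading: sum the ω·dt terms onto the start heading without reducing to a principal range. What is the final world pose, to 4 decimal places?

(-0.2390, -1.4913, -4.3798)

step 1: θ'=-4.7548 (R=-1.6000) → pose (-1.5127, -1.8867, -4.7548)
step 2: θ'=-5.2548 (R=8.0000) → pose (-2.6537, -5.6771, -5.2548)
step 3: θ'=-5.6298 (R=-7.0000) → pose (-0.9136, -3.7323, -5.6298)
step 4: θ'=-4.3798 (R=2.0000) → pose (-0.2390, -1.4913, -4.3798)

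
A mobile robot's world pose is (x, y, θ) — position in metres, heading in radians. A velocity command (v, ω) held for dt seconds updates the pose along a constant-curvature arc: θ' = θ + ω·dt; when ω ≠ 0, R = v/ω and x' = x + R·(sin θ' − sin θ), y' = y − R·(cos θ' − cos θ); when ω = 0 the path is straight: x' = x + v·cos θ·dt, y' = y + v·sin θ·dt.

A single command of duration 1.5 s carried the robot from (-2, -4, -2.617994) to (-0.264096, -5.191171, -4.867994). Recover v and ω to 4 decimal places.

Δθ = -4.867994 − -2.617994 = -2.250000
ω = Δθ/dt = -2.250000/1.5 = -1.5000
R = Δx/(sin θ' − sin θ) = 1.1667
v = R·ω = 1.1667·-1.5000 = -1.7500

v = -1.7500, ω = -1.5000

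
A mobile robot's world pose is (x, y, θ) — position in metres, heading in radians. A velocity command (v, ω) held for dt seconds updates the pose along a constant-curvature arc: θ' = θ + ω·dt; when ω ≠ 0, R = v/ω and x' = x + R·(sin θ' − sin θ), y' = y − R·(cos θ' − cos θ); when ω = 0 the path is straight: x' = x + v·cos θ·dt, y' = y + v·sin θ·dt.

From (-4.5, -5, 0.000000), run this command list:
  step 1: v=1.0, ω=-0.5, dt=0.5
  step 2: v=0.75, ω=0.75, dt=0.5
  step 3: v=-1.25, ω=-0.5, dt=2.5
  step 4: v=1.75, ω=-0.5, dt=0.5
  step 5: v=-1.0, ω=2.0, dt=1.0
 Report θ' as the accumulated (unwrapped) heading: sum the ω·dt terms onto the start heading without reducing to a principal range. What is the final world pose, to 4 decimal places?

(-6.7083, -4.2029, 0.6250)

step 1: θ'=-0.2500 (R=-2.0000) → pose (-4.0052, -5.0622, -0.2500)
step 2: θ'=0.1250 (R=1.0000) → pose (-3.6331, -5.0855, 0.1250)
step 3: θ'=-1.1250 (R=2.5000) → pose (-6.2005, -3.6829, -1.1250)
step 4: θ'=-1.3750 (R=-3.5000) → pose (-5.9253, -4.5111, -1.3750)
step 5: θ'=0.6250 (R=-0.5000) → pose (-6.7083, -4.2029, 0.6250)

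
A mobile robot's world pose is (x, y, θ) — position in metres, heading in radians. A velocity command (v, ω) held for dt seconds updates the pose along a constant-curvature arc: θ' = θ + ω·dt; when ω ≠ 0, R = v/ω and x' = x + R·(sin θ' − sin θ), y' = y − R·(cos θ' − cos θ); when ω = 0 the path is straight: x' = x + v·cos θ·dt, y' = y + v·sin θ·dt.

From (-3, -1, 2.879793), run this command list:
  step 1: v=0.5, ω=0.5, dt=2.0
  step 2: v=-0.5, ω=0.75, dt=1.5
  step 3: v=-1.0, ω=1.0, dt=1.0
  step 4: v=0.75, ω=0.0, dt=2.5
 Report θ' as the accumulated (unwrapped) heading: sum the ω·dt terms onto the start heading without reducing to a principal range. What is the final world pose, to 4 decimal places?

step 1: θ'=3.8798 (R=1.0000) → pose (-3.9318, -1.2262, 3.8798)
step 2: θ'=5.0048 (R=-0.6667) → pose (-3.7420, -0.5410, 5.0048)
step 3: θ'=6.0048 (R=-1.0000) → pose (-4.4248, 0.1323, 6.0048)
step 4: θ'=6.0048 (straight) → pose (-2.6220, -0.3830, 6.0048)

(-2.6220, -0.3830, 6.0048)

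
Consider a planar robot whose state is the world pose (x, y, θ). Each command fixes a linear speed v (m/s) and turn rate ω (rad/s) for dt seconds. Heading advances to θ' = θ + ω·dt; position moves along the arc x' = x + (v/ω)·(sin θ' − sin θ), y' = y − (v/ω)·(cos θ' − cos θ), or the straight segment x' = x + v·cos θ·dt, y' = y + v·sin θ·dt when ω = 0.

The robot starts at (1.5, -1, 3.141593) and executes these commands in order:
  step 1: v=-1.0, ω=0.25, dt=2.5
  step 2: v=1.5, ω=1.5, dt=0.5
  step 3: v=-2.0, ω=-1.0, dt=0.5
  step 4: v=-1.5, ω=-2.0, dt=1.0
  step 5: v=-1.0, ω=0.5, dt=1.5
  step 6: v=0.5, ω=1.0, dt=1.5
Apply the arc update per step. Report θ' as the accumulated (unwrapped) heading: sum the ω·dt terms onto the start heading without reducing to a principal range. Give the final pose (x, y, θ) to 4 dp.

(5.5614, -1.3731, 4.2666)

step 1: θ'=3.7666 (R=-4.0000) → pose (3.8404, -0.2439, 3.7666)
step 2: θ'=4.5166 (R=1.0000) → pose (3.4446, -0.8603, 4.5166)
step 3: θ'=4.0166 (R=2.0000) → pose (3.8713, 0.0326, 4.0166)
step 4: θ'=2.0166 (R=0.7500) → pose (5.1237, -0.1247, 2.0166)
step 5: θ'=2.7666 (R=-2.0000) → pose (6.1956, -1.1234, 2.7666)
step 6: θ'=4.2666 (R=0.5000) → pose (5.5614, -1.3731, 4.2666)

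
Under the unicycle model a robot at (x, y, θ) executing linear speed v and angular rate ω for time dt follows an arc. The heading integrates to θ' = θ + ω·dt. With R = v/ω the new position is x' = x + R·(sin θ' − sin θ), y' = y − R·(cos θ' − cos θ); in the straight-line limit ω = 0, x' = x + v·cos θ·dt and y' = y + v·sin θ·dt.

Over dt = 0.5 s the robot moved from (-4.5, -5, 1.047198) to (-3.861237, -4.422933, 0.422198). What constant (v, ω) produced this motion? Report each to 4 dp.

v = 1.7500, ω = -1.2500

Δθ = 0.422198 − 1.047198 = -0.625000
ω = Δθ/dt = -0.625000/0.5 = -1.2500
R = Δx/(sin θ' − sin θ) = -1.4000
v = R·ω = -1.4000·-1.2500 = 1.7500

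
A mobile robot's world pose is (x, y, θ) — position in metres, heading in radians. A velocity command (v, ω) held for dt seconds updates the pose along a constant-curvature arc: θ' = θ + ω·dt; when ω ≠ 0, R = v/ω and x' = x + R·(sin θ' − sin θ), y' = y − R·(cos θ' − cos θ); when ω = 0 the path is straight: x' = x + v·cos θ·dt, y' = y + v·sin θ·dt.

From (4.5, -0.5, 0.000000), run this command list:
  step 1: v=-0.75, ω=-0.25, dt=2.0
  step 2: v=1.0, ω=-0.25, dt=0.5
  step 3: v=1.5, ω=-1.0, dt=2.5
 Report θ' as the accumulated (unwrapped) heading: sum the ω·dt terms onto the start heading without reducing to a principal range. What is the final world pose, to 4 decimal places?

step 1: θ'=-0.5000 (R=3.0000) → pose (3.0617, -0.1327, -0.5000)
step 2: θ'=-0.6250 (R=-4.0000) → pose (3.4844, -0.3992, -0.6250)
step 3: θ'=-3.1250 (R=-1.5000) → pose (2.6317, -3.1155, -3.1250)

(2.6317, -3.1155, -3.1250)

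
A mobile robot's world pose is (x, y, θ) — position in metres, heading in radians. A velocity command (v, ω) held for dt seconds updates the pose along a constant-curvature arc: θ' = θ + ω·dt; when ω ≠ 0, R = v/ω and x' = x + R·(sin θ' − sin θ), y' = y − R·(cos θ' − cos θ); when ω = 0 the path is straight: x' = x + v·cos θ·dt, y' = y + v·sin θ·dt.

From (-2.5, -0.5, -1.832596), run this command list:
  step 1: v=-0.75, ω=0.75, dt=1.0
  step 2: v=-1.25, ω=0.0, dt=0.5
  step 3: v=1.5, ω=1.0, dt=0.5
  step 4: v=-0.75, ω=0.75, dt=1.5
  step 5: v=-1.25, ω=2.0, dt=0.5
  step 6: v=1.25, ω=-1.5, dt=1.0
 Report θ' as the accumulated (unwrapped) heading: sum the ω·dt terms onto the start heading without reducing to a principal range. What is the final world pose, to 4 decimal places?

step 1: θ'=-1.0826 (R=-1.0000) → pose (-2.5827, 0.2279, -1.0826)
step 2: θ'=-1.0826 (straight) → pose (-2.8759, 0.7798, -1.0826)
step 3: θ'=-0.5826 (R=1.5000) → pose (-2.3764, 0.2308, -0.5826)
step 4: θ'=0.5424 (R=-1.0000) → pose (-3.4428, 0.2523, 0.5424)
step 5: θ'=1.5424 (R=-0.6250) → pose (-3.7449, -0.2653, 1.5424)
step 6: θ'=0.0424 (R=-0.8333) → pose (-2.9473, 0.5437, 0.0424)

(-2.9473, 0.5437, 0.0424)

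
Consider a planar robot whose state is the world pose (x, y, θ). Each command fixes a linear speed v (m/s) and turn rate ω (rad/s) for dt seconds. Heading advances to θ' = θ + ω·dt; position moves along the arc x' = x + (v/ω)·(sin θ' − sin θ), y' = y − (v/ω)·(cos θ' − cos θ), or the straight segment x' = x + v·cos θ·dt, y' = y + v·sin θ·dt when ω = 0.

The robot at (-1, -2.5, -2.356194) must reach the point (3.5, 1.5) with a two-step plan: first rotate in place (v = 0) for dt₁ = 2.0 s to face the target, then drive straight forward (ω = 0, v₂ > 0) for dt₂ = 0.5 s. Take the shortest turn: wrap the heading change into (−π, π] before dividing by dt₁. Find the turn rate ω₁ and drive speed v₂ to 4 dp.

ω₁ = 1.5414, v₂ = 12.0416

heading to target = atan2(1.5−-2.5, 3.5−-1) = 0.7266
Δθ = wrap(0.7266 − -2.3562) = 3.0828; ω₁ = Δθ/dt₁ = 1.5414
distance = √((3.5−-1)² + (1.5−-2.5)²) = 6.0208; v₂ = distance/dt₂ = 12.0416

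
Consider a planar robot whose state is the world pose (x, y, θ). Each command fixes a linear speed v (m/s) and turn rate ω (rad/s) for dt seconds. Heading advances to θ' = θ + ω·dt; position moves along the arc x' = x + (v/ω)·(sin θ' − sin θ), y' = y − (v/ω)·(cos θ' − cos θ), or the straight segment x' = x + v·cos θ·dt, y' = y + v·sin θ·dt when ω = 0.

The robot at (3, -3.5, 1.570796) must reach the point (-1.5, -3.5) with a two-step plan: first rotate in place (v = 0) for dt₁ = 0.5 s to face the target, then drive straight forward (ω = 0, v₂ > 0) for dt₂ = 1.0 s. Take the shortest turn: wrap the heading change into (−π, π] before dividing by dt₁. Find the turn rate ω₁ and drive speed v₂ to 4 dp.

ω₁ = 3.1416, v₂ = 4.5000

heading to target = atan2(-3.5−-3.5, -1.5−3) = 3.1416
Δθ = wrap(3.1416 − 1.5708) = 1.5708; ω₁ = Δθ/dt₁ = 3.1416
distance = √((-1.5−3)² + (-3.5−-3.5)²) = 4.5000; v₂ = distance/dt₂ = 4.5000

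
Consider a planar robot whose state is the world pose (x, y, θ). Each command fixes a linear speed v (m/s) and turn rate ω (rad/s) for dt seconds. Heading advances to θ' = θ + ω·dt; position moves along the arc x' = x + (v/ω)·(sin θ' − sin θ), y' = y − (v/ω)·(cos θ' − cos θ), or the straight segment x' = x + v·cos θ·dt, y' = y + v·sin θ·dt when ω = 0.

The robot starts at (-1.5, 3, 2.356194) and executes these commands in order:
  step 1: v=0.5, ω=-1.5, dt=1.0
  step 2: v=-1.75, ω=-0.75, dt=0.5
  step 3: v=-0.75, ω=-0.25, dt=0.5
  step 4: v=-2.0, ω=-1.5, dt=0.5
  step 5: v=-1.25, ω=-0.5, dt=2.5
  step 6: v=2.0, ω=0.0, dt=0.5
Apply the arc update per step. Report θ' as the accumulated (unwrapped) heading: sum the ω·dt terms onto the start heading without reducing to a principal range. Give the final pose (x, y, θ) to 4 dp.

step 1: θ'=0.8562 (R=-0.3333) → pose (-1.5161, 3.4541, 0.8562)
step 2: θ'=0.4812 (R=2.3333) → pose (-2.1986, 2.9148, 0.4812)
step 3: θ'=0.3562 (R=3.0000) → pose (-2.5410, 2.7625, 0.3562)
step 4: θ'=-0.3938 (R=1.3333) → pose (-3.5176, 2.7809, -0.3938)
step 5: θ'=-1.6438 (R=2.5000) → pose (-5.0516, 5.2719, -1.6438)
step 6: θ'=-1.6438 (straight) → pose (-5.1246, 4.2745, -1.6438)

(-5.1246, 4.2745, -1.6438)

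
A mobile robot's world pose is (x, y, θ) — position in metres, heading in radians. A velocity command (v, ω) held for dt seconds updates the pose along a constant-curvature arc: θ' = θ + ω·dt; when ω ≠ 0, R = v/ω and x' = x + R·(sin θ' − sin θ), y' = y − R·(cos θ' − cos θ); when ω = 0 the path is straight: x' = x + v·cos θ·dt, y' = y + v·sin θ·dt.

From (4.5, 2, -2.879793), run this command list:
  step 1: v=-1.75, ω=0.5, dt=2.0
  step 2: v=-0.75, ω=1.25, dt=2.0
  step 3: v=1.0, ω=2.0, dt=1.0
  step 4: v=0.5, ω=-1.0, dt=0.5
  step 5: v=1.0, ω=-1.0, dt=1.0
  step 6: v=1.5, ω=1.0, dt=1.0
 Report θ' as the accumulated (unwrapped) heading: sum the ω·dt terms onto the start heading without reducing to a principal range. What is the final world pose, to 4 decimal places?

step 1: θ'=-1.8798 (R=-3.5000) → pose (6.9284, 4.3164, -1.8798)
step 2: θ'=0.6202 (R=-0.6000) → pose (6.0081, 4.9871, 0.6202)
step 3: θ'=2.6202 (R=0.5000) → pose (5.9665, 5.8275, 2.6202)
step 4: θ'=2.1202 (R=-0.5000) → pose (5.7891, 6.0000, 2.1202)
step 5: θ'=1.1202 (R=-1.0000) → pose (5.7418, 6.9577, 1.1202)
step 6: θ'=2.1202 (R=1.5000) → pose (5.6707, 8.3942, 2.1202)

(5.6707, 8.3942, 2.1202)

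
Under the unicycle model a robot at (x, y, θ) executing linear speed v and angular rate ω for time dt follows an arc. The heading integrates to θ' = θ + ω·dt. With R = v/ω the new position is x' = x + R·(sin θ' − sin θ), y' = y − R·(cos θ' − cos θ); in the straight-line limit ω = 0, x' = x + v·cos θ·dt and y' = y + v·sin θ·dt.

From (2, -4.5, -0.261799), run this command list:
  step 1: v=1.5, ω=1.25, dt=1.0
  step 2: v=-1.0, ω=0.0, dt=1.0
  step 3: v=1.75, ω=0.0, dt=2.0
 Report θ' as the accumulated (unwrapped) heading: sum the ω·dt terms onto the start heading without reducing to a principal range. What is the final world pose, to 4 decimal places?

(4.6881, -1.9135, 0.9882)

step 1: θ'=0.9882 (R=1.2000) → pose (3.3126, -4.0011, 0.9882)
step 2: θ'=0.9882 (straight) → pose (2.7624, -4.8362, 0.9882)
step 3: θ'=0.9882 (straight) → pose (4.6881, -1.9135, 0.9882)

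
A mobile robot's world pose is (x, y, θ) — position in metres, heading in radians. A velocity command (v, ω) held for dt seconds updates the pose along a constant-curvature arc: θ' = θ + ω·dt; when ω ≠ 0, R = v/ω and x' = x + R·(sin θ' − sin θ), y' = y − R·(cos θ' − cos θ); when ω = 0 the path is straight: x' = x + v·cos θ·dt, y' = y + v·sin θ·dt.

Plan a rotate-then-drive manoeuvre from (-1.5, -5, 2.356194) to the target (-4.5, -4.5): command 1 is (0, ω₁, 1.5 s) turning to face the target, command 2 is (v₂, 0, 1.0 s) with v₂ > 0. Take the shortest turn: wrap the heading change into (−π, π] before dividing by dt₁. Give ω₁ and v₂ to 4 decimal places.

ω₁ = 0.4135, v₂ = 3.0414

heading to target = atan2(-4.5−-5, -4.5−-1.5) = 2.9764
Δθ = wrap(2.9764 − 2.3562) = 0.6202; ω₁ = Δθ/dt₁ = 0.4135
distance = √((-4.5−-1.5)² + (-4.5−-5)²) = 3.0414; v₂ = distance/dt₂ = 3.0414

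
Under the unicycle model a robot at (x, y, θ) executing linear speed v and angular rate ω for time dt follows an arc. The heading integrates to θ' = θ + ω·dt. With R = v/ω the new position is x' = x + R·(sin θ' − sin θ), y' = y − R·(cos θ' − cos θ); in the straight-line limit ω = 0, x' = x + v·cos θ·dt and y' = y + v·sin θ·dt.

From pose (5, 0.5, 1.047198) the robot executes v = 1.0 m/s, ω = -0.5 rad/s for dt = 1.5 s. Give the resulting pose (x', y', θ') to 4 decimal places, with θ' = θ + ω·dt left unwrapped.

θ' = 1.0472 + -0.5·1.5 = 0.2972
R = v/ω = 1.0/-0.5 = -2.0000
x' = 5 + -2.0000·(sin 0.2972 − sin 1.0472) = 6.1464
y' = 0.5 − -2.0000·(cos 0.2972 − cos 1.0472) = 1.4123

(6.1464, 1.4123, 0.2972)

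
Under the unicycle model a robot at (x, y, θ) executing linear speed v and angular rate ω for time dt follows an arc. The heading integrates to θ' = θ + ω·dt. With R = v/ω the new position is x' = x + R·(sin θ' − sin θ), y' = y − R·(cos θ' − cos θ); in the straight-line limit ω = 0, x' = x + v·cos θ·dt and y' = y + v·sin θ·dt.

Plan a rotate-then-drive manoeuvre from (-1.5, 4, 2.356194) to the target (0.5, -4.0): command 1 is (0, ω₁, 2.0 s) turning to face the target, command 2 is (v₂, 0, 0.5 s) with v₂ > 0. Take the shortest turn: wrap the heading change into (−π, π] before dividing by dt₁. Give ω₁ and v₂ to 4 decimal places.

heading to target = atan2(-4−4, 0.5−-1.5) = -1.3258
Δθ = wrap(-1.3258 − 2.3562) = 2.6012; ω₁ = Δθ/dt₁ = 1.3006
distance = √((0.5−-1.5)² + (-4−4)²) = 8.2462; v₂ = distance/dt₂ = 16.4924

ω₁ = 1.3006, v₂ = 16.4924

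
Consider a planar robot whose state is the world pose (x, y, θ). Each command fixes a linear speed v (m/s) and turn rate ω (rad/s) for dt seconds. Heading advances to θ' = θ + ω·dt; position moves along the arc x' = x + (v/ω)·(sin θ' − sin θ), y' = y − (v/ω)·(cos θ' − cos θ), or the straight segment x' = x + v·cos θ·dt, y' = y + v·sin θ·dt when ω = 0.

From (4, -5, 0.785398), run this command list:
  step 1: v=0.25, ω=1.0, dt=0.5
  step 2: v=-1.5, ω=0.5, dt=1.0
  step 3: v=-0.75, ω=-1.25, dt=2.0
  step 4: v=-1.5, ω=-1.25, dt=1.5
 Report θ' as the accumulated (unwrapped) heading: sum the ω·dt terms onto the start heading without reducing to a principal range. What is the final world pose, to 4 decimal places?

step 1: θ'=1.2854 (R=0.2500) → pose (4.0631, -4.8936, 1.2854)
step 2: θ'=1.7854 (R=-3.0000) → pose (4.0106, -6.3771, 1.7854)
step 3: θ'=-0.7146 (R=0.6000) → pose (3.0311, -6.9581, -0.7146)
step 4: θ'=-2.5896 (R=1.2000) → pose (3.1883, -5.0299, -2.5896)

(3.1883, -5.0299, -2.5896)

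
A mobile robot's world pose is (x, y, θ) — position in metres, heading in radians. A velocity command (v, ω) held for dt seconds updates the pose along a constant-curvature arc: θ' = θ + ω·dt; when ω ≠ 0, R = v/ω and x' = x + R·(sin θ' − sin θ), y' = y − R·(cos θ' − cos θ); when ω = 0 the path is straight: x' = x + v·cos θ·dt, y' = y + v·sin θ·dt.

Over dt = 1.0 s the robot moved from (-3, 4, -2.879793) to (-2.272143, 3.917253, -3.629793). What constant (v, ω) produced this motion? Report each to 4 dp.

Δθ = -3.629793 − -2.879793 = -0.750000
ω = Δθ/dt = -0.750000/1.0 = -0.7500
R = Δx/(sin θ' − sin θ) = 1.0000
v = R·ω = 1.0000·-0.7500 = -0.7500

v = -0.7500, ω = -0.7500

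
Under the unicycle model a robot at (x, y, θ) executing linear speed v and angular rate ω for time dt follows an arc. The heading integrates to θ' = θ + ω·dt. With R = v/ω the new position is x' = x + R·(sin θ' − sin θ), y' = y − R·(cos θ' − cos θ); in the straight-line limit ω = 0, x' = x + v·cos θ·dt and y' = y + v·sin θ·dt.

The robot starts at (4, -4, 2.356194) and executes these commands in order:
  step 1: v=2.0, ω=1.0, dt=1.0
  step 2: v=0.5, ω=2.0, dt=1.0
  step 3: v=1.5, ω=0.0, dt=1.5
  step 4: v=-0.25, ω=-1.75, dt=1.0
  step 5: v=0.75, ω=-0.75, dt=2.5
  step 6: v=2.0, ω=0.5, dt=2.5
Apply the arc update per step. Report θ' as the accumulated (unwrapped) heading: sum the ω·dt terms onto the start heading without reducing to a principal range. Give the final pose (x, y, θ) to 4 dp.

step 1: θ'=3.3562 (R=2.0000) → pose (2.1599, -3.4601, 3.3562)
step 2: θ'=5.3562 (R=0.2500) → pose (2.0132, -3.8544, 5.3562)
step 3: θ'=5.3562 (straight) → pose (3.3637, -5.6540, 5.3562)
step 4: θ'=3.6062 (R=0.1429) → pose (3.4140, -5.4405, 3.6062)
step 5: θ'=1.7312 (R=-1.0000) → pose (1.9787, -4.7063, 1.7312)
step 6: θ'=2.9812 (R=4.0000) → pose (-1.3311, -1.3964, 2.9812)

(-1.3311, -1.3964, 2.9812)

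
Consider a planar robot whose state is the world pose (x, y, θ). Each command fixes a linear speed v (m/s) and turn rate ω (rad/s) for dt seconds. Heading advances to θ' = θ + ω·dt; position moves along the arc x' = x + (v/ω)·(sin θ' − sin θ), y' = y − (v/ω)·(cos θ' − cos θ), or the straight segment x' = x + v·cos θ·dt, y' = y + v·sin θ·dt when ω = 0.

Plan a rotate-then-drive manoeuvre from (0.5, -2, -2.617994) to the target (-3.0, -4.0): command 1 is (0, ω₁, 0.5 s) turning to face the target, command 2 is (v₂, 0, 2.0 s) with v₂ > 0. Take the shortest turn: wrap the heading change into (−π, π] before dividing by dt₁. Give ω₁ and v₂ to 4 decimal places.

ω₁ = -0.0089, v₂ = 2.0156

heading to target = atan2(-4−-2, -3−0.5) = -2.6224
Δθ = wrap(-2.6224 − -2.6180) = -0.0045; ω₁ = Δθ/dt₁ = -0.0089
distance = √((-3−0.5)² + (-4−-2)²) = 4.0311; v₂ = distance/dt₂ = 2.0156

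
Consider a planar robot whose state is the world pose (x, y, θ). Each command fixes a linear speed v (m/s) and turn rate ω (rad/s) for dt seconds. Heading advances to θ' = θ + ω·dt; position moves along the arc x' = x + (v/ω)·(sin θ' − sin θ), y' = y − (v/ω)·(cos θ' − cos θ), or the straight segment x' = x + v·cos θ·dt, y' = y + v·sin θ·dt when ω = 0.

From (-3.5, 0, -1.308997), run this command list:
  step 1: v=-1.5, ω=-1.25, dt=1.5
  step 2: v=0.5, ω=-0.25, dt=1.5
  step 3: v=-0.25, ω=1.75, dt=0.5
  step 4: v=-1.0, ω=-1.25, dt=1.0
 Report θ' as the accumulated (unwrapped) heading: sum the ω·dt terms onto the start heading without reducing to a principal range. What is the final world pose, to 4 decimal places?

(-1.9719, 1.5259, -3.9340)

step 1: θ'=-3.1840 (R=1.2000) → pose (-2.2900, 1.5095, -3.1840)
step 2: θ'=-3.5590 (R=-2.0000) → pose (-3.0160, 1.6794, -3.5590)
step 3: θ'=-2.6840 (R=-0.1429) → pose (-2.8950, 1.6819, -2.6840)
step 4: θ'=-3.9340 (R=0.8000) → pose (-1.9719, 1.5259, -3.9340)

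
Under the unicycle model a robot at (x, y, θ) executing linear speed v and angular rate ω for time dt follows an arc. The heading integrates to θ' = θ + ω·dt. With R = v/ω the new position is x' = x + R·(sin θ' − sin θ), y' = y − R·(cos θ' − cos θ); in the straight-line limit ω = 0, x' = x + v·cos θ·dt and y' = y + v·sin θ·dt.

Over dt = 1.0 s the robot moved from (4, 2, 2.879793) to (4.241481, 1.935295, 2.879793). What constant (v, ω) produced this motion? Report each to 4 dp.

v = -0.2500, ω = 0.0000

Δθ = 2.879793 − 2.879793 = 0.000000
ω = Δθ/dt = 0.000000/1.0 = 0.0000
ω = 0 → v = (Δx·cos θ + Δy·sin θ)/dt = -0.2500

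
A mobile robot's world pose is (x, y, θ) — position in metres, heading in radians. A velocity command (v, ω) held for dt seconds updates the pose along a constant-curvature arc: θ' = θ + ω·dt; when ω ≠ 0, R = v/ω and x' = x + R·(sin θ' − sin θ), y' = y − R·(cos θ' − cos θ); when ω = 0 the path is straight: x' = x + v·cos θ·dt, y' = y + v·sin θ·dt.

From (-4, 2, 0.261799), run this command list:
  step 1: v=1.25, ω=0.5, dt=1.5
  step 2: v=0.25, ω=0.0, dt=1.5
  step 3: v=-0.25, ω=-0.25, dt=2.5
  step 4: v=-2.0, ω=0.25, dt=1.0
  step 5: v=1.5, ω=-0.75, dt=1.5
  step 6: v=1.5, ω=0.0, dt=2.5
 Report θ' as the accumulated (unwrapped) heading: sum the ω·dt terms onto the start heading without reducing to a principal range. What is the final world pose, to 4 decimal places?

step 1: θ'=1.0118 (R=2.5000) → pose (-2.5276, 3.0890, 1.0118)
step 2: θ'=1.0118 (straight) → pose (-2.3287, 3.4069, 1.0118)
step 3: θ'=0.3868 (R=1.0000) → pose (-2.7993, 3.0111, 0.3868)
step 4: θ'=0.6368 (R=-8.0000) → pose (-4.5385, 2.0342, 0.6368)
step 5: θ'=-0.4882 (R=-2.0000) → pose (-2.4111, 2.1925, -0.4882)
step 6: θ'=-0.4882 (straight) → pose (0.9008, 0.4336, -0.4882)

(0.9008, 0.4336, -0.4882)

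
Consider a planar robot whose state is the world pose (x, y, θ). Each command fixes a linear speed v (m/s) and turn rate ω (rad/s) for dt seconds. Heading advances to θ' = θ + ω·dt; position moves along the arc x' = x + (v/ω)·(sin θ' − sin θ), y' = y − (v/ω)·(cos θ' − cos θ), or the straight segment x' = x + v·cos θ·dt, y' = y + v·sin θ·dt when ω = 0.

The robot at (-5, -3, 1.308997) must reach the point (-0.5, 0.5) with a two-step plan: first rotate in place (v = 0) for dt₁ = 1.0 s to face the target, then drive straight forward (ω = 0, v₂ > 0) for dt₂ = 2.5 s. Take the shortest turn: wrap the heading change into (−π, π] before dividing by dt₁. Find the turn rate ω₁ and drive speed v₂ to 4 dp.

ω₁ = -0.6480, v₂ = 2.2804

heading to target = atan2(0.5−-3, -0.5−-5) = 0.6610
Δθ = wrap(0.6610 − 1.3090) = -0.6480; ω₁ = Δθ/dt₁ = -0.6480
distance = √((-0.5−-5)² + (0.5−-3)²) = 5.7009; v₂ = distance/dt₂ = 2.2804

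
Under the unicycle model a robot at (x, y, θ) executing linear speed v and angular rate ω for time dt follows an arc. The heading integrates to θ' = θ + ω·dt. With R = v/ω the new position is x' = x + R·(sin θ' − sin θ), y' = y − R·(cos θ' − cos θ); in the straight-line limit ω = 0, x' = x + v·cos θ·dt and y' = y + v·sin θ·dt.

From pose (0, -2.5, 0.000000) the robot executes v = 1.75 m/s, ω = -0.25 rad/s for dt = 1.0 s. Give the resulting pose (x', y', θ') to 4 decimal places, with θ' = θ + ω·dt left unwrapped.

(1.7318, -2.7176, -0.2500)

θ' = 0.0000 + -0.25·1.0 = -0.2500
R = v/ω = 1.75/-0.25 = -7.0000
x' = 0 + -7.0000·(sin -0.2500 − sin 0.0000) = 1.7318
y' = -2.5 − -7.0000·(cos -0.2500 − cos 0.0000) = -2.7176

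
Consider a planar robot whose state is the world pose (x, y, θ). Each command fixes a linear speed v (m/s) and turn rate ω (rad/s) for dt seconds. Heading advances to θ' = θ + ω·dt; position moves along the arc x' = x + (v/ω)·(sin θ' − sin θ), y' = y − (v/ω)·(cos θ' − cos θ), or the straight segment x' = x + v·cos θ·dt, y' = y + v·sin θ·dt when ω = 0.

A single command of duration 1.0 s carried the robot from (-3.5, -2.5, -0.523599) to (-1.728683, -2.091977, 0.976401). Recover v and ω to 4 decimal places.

v = 2.0000, ω = 1.5000

Δθ = 0.976401 − -0.523599 = 1.500000
ω = Δθ/dt = 1.500000/1.0 = 1.5000
R = Δx/(sin θ' − sin θ) = 1.3333
v = R·ω = 1.3333·1.5000 = 2.0000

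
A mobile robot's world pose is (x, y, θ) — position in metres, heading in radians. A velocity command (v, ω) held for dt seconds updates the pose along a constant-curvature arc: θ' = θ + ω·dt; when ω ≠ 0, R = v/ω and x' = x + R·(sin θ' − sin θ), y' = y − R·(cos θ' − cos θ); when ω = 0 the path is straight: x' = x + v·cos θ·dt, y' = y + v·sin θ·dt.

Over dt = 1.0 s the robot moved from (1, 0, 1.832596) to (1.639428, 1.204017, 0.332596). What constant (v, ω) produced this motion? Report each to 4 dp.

v = 1.5000, ω = -1.5000

Δθ = 0.332596 − 1.832596 = -1.500000
ω = Δθ/dt = -1.500000/1.0 = -1.5000
R = −Δy/(cos θ' − cos θ) = -1.0000
v = R·ω = -1.0000·-1.5000 = 1.5000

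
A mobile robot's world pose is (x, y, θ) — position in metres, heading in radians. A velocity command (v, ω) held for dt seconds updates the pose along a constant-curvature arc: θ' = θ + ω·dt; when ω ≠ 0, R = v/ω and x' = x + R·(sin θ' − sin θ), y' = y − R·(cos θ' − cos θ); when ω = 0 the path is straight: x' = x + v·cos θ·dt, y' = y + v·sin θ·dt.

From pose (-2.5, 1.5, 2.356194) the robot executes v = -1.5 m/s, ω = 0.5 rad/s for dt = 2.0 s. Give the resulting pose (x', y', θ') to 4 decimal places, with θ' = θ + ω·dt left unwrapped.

θ' = 2.3562 + 0.5·2.0 = 3.3562
R = v/ω = -1.5/0.5 = -3.0000
x' = -2.5 + -3.0000·(sin 3.3562 − sin 2.3562) = 0.2602
y' = 1.5 − -3.0000·(cos 3.3562 − cos 2.3562) = 0.6901

(0.2602, 0.6901, 3.3562)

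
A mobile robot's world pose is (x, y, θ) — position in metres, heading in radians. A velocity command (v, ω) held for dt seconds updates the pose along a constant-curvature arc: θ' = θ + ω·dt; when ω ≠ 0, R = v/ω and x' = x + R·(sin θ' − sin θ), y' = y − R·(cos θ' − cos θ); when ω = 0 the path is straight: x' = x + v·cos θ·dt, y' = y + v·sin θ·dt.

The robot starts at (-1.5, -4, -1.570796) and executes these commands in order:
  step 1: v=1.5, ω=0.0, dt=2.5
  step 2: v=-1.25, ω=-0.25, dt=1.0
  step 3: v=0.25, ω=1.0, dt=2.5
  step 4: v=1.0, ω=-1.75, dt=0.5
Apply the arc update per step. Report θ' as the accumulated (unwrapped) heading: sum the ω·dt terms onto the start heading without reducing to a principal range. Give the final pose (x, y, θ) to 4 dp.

step 1: θ'=-1.5708 (straight) → pose (-1.5000, -7.7500, -1.5708)
step 2: θ'=-1.8208 (R=5.0000) → pose (-1.3446, -6.5130, -1.8208)
step 3: θ'=0.6792 (R=0.2500) → pose (-0.9453, -6.7693, 0.6792)
step 4: θ'=-0.1958 (R=-0.5714) → pose (-0.4752, -6.6535, -0.1958)

(-0.4752, -6.6535, -0.1958)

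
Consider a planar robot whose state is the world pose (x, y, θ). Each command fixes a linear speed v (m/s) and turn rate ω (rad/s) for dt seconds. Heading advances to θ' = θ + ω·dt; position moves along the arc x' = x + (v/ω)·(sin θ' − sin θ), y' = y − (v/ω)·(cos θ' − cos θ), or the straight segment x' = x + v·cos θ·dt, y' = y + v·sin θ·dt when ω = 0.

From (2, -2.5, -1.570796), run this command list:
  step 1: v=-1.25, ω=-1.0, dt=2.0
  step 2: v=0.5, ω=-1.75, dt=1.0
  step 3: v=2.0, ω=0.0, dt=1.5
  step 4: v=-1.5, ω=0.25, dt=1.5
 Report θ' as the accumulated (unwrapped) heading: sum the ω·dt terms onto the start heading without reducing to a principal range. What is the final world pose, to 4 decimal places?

(4.4554, -0.5202, -4.9458)

step 1: θ'=-3.5708 (R=1.2500) → pose (3.7702, -1.3634, -3.5708)
step 2: θ'=-5.3208 (R=-0.2857) → pose (3.6546, -0.9403, -5.3208)
step 3: θ'=-5.3208 (straight) → pose (5.3693, 1.5214, -5.3208)
step 4: θ'=-4.9458 (R=-6.0000) → pose (4.4554, -0.5202, -4.9458)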